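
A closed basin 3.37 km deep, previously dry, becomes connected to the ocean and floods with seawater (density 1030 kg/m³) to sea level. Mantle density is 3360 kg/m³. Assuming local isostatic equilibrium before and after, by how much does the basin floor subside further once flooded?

1.49 km

After flooding the water column is d + s deep. Its weight must equal the weight of mantle displaced by the extra subsidence s: (d + s) ρ_w = s ρ_m.
s = d ρ_w / (ρ_m − ρ_w) = 3.37 km × 1030/(3360 − 1030) = 1.49 km.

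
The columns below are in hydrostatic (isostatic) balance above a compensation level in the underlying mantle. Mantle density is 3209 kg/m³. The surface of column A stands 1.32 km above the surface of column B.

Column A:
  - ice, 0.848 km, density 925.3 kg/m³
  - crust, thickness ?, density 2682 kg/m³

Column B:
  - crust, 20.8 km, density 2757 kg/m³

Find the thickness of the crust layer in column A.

Take the compensation level at the base of the deeper column (depth z_c below the surface of column A) and equate Σ ρ_i t_i down to z_c; mantle fills any gap and the z_c terms cancel.
Column A: 0.848×925.3 + x×2682 + (z_c − 0.848 − x)×3209
Column B: 1.32×0 + 20.8×2757 + (z_c − 1.32 − 20.8)×3209
The z_c×3209 term appears on both sides and cancels. Collect the known terms of each column as K = Σ(ρt)_known − 3209 × (depth of known layers): K_A = 784.6544 − 3209×0.848 = −1936.5776; K_B = 57345.6 − 3209×(1.32 + 20.8) = −13637.48.
Balance: K_A − x×(3209 − 2682) = K_B, so x = (K_A − K_B)/(3209 − 2682) = 11700.9/527 = 22.2 km.

22.2 km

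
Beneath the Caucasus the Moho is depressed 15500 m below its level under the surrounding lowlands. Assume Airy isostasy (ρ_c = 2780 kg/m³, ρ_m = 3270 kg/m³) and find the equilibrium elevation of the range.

Equating mass per unit area of the two columns: ρ_c h = (ρ_m − ρ_c) r.
h = r (ρ_m − ρ_c) / ρ_c = 15500 m × (3270 − 2780) / 2780 = 2730 m.

2730 m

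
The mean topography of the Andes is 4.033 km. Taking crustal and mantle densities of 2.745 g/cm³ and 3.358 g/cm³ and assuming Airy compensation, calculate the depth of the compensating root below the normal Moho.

18.1 km

Equating mass per unit area of the two columns: the weight of the topography is balanced by the buoyancy of the root, ρ_c h = (ρ_m − ρ_c) r.
r = h · ρ_c / (ρ_m − ρ_c) = 4.033 km × 2.745 / (3.358 − 2.745) = 18.1 km.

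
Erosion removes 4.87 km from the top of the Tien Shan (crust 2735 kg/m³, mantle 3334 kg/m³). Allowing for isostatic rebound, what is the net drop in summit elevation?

0.875 km

Rebound u = e ρ_c/ρ_m = 4.87 km × 2735/3334 = 3.995 km.
Net surface drop = e − u = 4.87 km − 3.995 km = e (ρ_m − ρ_c)/ρ_m = 0.875 km.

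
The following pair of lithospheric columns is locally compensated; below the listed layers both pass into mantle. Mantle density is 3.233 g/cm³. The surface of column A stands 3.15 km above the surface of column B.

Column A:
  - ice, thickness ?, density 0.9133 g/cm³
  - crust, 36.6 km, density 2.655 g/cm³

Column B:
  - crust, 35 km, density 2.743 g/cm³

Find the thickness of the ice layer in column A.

Take the compensation level at the base of the deeper column (depth z_c below the surface of column A) and equate Σ ρ_i t_i down to z_c; mantle fills any gap and the z_c terms cancel.
Column A: x×0.9133 + 36.6×2.655 + (z_c − 36.6 − x)×3.233
Column B: 3.15×0 + 35×2.743 + (z_c − 3.15 − 35)×3.233
The z_c×3.233 term appears on both sides and cancels. Collect the known terms of each column as K = Σ(ρt)_known − 3.233 × (depth of known layers): K_A = 97.173 − 3.233×36.6 = −21.1548; K_B = 96.005 − 3.233×(3.15 + 35) = −27.33395.
Balance: K_A − x×(3.233 − 0.9133) = K_B, so x = (K_A − K_B)/(3.233 − 0.9133) = 6.17915/2.3197 = 2.66 km.

2.66 km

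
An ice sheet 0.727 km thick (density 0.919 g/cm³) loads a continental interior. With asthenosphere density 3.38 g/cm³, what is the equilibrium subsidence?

Isostatic balance requires: the ice load ρ_ice t is balanced by mantle displaced below, ρ_m s.
s = t ρ_ice / ρ_m = 0.727 km × 0.919/3.38 = 0.198 km.

0.198 km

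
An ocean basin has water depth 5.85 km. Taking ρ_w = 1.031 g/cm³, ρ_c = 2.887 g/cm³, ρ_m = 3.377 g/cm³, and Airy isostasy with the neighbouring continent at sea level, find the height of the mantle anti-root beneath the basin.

Isostatic balance requires: replacing crust with seawater at the top is compensated by replacing crust with mantle at the base: d (ρ_c − ρ_w) = a (ρ_m − ρ_c).
a = d (ρ_c − ρ_w)/(ρ_m − ρ_c) = 5.85 km × 1.856/0.49 = 22.2 km.

22.2 km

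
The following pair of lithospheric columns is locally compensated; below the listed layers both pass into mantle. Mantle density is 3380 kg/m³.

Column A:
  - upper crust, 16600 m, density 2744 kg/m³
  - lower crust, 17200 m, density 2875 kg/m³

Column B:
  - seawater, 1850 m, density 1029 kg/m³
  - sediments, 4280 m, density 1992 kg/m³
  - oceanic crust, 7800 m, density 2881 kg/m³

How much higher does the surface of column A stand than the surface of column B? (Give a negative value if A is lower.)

1500 m

For any compensation level in the mantle, the mantle terms cancel and isostasy reduces to e = (Σt_A − Σt_B) − (Σ(ρt)_A − Σ(ρt)_B) / ρ_m.
Σt_A = 33800 m; Σt_B = 13930 m; Σ(ρt)_A = 95000400; Σ(ρt)_B = 32901210 (in m·kg/m³).
e = (33800 − 13930) − (95000400 − 32901210) / 3380 = 1500 m.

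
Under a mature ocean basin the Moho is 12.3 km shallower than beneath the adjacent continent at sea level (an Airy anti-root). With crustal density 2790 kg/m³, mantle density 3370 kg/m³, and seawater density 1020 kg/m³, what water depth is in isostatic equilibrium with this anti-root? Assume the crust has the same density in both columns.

Replacing a thickness d of crust by seawater at the top must be balanced by replacing crust with mantle at the base: d (ρ_c − ρ_w) = a (ρ_m − ρ_c).
d = a (ρ_m − ρ_c)/(ρ_c − ρ_w) = 12.3 km × 580/1770 = 4.03 km.

4.03 km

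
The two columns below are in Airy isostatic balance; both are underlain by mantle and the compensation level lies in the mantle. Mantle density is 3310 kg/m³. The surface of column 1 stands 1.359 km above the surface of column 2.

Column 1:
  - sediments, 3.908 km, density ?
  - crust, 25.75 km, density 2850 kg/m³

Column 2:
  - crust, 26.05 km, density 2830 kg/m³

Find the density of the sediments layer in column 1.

Take the compensation level at the base of the deeper column (depth z_c below the surface of column 1) and equate Σ ρ_i t_i down to z_c; mantle fills any gap and the z_c terms cancel.
Column 1: 3.908×ρ + 25.75×2850 + (z_c − 29.658)×3310
Column 2: 1.359×0 + 26.05×2830 + (z_c − 1.359 − 26.05)×3310
The z_c×3310 term appears on both sides and cancels. Collect the known terms of each column as K = Σ(ρt)_known − 3310 × (depth of known layers): K_1 = 73387.5 − 3310×29.658 = −24780.48; K_2 = 73721.5 − 3310×(1.359 + 26.05) = −17002.29.
Balance: K_1 + 3.908×ρ = K_2, so ρ = (K_2 − K_1)/3.908 = 7778.19/3.908 = 1990 kg/m³.

1990 kg/m³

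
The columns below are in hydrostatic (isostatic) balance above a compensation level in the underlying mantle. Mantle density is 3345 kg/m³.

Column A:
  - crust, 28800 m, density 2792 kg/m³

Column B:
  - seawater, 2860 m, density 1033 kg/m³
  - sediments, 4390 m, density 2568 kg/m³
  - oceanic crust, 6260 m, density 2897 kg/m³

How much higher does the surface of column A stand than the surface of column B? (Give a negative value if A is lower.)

For any compensation level in the mantle, the mantle terms cancel and isostasy reduces to e = (Σt_A − Σt_B) − (Σ(ρt)_A − Σ(ρt)_B) / ρ_m.
Σt_A = 28800 m; Σt_B = 13510 m; Σ(ρt)_A = 80409600; Σ(ρt)_B = 32363120 (in m·kg/m³).
e = (28800 − 13510) − (80409600 − 32363120) / 3345 = 926 m.

926 m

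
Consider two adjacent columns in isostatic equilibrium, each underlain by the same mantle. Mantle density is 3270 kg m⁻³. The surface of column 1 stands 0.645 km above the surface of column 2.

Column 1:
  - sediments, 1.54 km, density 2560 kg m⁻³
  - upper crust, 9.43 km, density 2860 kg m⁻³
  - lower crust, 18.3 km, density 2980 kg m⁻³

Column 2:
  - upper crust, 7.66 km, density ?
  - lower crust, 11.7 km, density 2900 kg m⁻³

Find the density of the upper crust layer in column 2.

Take the compensation level at the base of the deeper column (depth z_c below the surface of column 1) and equate Σ ρ_i t_i down to z_c; mantle fills any gap and the z_c terms cancel.
Column 1: 1.54×2560 + 9.43×2860 + 18.3×2980 + (z_c − 29.27)×3270
Column 2: 0.645×0 + 7.66×ρ + 11.7×2900 + (z_c − 0.645 − 19.36)×3270
The z_c×3270 term appears on both sides and cancels. Collect the known terms of each column as K = Σ(ρt)_known − 3270 × (depth of known layers): K_1 = 85446.2 − 3270×29.27 = −10266.7; K_2 = 33930 − 3270×(0.645 + 19.36) = −31486.35.
Balance: K_1 = K_2 + 7.66×ρ, so ρ = (K_1 − K_2)/7.66 = 21219.7/7.66 = 2770 kg m⁻³.

2770 kg m⁻³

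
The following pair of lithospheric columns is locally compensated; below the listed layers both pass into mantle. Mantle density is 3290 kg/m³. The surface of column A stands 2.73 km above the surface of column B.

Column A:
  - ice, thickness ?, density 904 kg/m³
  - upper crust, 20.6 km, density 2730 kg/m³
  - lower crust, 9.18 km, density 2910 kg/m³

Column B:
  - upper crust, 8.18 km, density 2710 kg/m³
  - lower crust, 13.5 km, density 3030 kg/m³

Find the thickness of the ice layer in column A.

Take the compensation level at the base of the deeper column (depth z_c below the surface of column A) and equate Σ ρ_i t_i down to z_c; mantle fills any gap and the z_c terms cancel.
Column A: x×904 + 20.6×2730 + 9.18×2910 + (z_c − 29.78 − x)×3290
Column B: 2.73×0 + 8.18×2710 + 13.5×3030 + (z_c − 2.73 − 21.68)×3290
The z_c×3290 term appears on both sides and cancels. Collect the known terms of each column as K = Σ(ρt)_known − 3290 × (depth of known layers): K_A = 82951.8 − 3290×29.78 = −15024.4; K_B = 63072.8 − 3290×(2.73 + 21.68) = −17236.1.
Balance: K_A − x×(3290 − 904) = K_B, so x = (K_A − K_B)/(3290 − 904) = 2211.7/2386 = 0.927 km.

0.927 km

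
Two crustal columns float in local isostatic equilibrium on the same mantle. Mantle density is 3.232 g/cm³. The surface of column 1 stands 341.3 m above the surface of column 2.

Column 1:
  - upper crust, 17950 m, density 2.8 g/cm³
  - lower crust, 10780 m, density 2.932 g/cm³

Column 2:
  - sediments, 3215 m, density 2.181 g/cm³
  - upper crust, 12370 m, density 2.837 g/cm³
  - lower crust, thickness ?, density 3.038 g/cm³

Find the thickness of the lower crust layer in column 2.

8350 m

Take the compensation level at the base of the deeper column (depth z_c below the surface of column 1) and equate Σ ρ_i t_i down to z_c; mantle fills any gap and the z_c terms cancel.
Column 1: 17950×2.8 + 10780×2.932 + (z_c − 28730)×3.232
Column 2: 341.3×0 + 3215×2.181 + 12370×2.837 + x×3.038 + (z_c − 341.3 − 15585 − x)×3.232
The z_c×3.232 term appears on both sides and cancels. Collect the known terms of each column as K = Σ(ρt)_known − 3.232 × (depth of known layers): K_1 = 81866.96 − 3.232×28730 = −10988.4; K_2 = 42105.605 − 3.232×(341.3 + 15585) = −9368.1966.
Balance: K_1 = K_2 − x×(3.232 − 3.038), so x = (K_2 − K_1)/(3.232 − 3.038) = 1620.2/0.194 = 8350 m.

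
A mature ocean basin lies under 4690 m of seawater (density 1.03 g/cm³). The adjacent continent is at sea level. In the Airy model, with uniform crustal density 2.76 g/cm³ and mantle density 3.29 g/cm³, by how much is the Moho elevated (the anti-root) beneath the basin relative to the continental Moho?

By Archimedes' principle applied to the lithosphere: replacing crust with seawater at the top is compensated by replacing crust with mantle at the base: d (ρ_c − ρ_w) = a (ρ_m − ρ_c).
a = d (ρ_c − ρ_w)/(ρ_m − ρ_c) = 4690 m × 1.73/0.53 = 15300 m.

15300 m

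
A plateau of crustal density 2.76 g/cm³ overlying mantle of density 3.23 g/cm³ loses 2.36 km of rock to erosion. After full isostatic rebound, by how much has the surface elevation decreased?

Rebound u = e ρ_c/ρ_m = 2.36 km × 2.76/3.23 = 2.017 km.
Net surface drop = e − u = 2.36 km − 2.017 km = e (ρ_m − ρ_c)/ρ_m = 0.343 km.

0.343 km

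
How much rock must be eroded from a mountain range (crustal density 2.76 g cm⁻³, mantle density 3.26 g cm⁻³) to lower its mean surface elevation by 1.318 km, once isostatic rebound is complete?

Net drop Δ = e − u = e − e ρ_c/ρ_m = e (ρ_m − ρ_c)/ρ_m.
e = Δ ρ_m/(ρ_m − ρ_c) = 1.318 km × 3.26/0.5 = 8.59 km.

8.59 km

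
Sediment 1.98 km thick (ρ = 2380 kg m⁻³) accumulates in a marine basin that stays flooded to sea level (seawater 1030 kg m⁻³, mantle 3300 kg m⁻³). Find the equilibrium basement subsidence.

1.18 km

Submarine loading: the sediment displaces seawater, and the subsidence is in turn flooded, so s (ρ_m − ρ_w) = t (ρ_sed − ρ_w).
s = 1.98 km × (2380 − 1030) / (3300 − 1030) = 1.18 km.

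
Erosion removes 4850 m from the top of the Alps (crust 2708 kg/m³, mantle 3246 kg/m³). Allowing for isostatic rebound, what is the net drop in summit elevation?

804 m

Rebound u = e ρ_c/ρ_m = 4850 m × 2708/3246 = 4046 m.
Net surface drop = e − u = 4850 m − 4046 m = e (ρ_m − ρ_c)/ρ_m = 804 m.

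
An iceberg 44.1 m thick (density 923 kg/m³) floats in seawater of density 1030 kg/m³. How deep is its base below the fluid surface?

39.5 m

Draft d = t ρ_obj/ρ_fluid = 44.1 m × 923/1030 = 39.5 m.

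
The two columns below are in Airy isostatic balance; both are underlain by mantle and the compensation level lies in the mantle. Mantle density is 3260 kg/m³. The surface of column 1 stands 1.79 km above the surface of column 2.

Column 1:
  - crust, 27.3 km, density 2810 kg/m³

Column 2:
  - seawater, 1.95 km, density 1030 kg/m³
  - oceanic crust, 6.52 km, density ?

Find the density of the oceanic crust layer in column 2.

Take the compensation level at the base of the deeper column (depth z_c below the surface of column 1) and equate Σ ρ_i t_i down to z_c; mantle fills any gap and the z_c terms cancel.
Column 1: 27.3×2810 + (z_c − 27.3)×3260
Column 2: 1.79×0 + 1.95×1030 + 6.52×ρ + (z_c − 1.79 − 8.47)×3260
The z_c×3260 term appears on both sides and cancels. Collect the known terms of each column as K = Σ(ρt)_known − 3260 × (depth of known layers): K_1 = 76713 − 3260×27.3 = −12285; K_2 = 2008.5 − 3260×(1.79 + 8.47) = −31439.1.
Balance: K_1 = K_2 + 6.52×ρ, so ρ = (K_1 − K_2)/6.52 = 19154.1/6.52 = 2940 kg/m³.

2940 kg/m³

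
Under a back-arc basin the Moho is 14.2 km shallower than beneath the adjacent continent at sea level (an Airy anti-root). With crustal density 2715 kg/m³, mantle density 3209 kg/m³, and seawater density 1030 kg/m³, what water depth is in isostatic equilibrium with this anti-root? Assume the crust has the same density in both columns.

Replacing a thickness d of crust by seawater at the top must be balanced by replacing crust with mantle at the base: d (ρ_c − ρ_w) = a (ρ_m − ρ_c).
d = a (ρ_m − ρ_c)/(ρ_c − ρ_w) = 14.2 km × 494/1685 = 4.16 km.

4.16 km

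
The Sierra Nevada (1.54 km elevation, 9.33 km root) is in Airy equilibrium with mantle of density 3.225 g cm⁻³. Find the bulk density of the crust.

2.77 g cm⁻³

ρ_c h = (ρ_m − ρ_c) r → ρ_c (h + r) = ρ_m r → ρ_c = ρ_m r / (h + r).
ρ_c = 3.225 × 9.33 km / (1.54 km + 9.33 km) = 2.77 g cm⁻³.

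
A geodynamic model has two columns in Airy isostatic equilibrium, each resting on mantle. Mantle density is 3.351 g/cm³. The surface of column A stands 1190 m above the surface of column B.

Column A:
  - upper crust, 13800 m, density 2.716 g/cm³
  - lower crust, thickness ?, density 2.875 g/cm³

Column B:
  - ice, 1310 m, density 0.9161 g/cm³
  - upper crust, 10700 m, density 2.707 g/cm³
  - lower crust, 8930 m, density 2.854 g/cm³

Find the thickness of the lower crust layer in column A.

Take the compensation level at the base of the deeper column (depth z_c below the surface of column A) and equate Σ ρ_i t_i down to z_c; mantle fills any gap and the z_c terms cancel.
Column A: 13800×2.716 + x×2.875 + (z_c − 13800 − x)×3.351
Column B: 1190×0 + 1310×0.9161 + 10700×2.707 + 8930×2.854 + (z_c − 1190 − 20940)×3.351
The z_c×3.351 term appears on both sides and cancels. Collect the known terms of each column as K = Σ(ρt)_known − 3.351 × (depth of known layers): K_A = 37480.8 − 3.351×13800 = −8763; K_B = 55651.211 − 3.351×(1190 + 20940) = −18506.419.
Balance: K_A − x×(3.351 − 2.875) = K_B, so x = (K_A − K_B)/(3.351 − 2.875) = 9743.42/0.476 = 20500 m.

20500 m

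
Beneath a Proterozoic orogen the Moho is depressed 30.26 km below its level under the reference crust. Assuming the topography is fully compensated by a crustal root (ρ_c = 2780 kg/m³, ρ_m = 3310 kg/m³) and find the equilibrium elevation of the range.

By Archimedes' principle applied to the lithosphere: ρ_c h = (ρ_m − ρ_c) r.
h = r (ρ_m − ρ_c) / ρ_c = 30.26 km × (3310 − 2780) / 2780 = 5.77 km.

5.77 km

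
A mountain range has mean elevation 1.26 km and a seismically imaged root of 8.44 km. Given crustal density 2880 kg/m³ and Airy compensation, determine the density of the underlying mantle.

3310 kg/m³

Airy balance: ρ_c h = (ρ_m − ρ_c) r → ρ_m = ρ_c (1 + h/r).
ρ_m = 2880 × (1 + 1.26 km/8.44 km) = 3310 kg/m³.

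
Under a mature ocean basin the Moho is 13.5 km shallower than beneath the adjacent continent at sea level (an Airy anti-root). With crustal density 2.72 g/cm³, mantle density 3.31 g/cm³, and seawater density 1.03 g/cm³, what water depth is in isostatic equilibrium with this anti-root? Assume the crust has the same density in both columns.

4.71 km

Replacing a thickness d of crust by seawater at the top must be balanced by replacing crust with mantle at the base: d (ρ_c − ρ_w) = a (ρ_m − ρ_c).
d = a (ρ_m − ρ_c)/(ρ_c − ρ_w) = 13.5 km × 0.59/1.69 = 4.71 km.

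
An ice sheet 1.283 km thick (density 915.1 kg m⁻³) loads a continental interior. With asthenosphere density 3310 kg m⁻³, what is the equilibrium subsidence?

Equating mass per unit area of the two columns: the ice load ρ_ice t is balanced by mantle displaced below, ρ_m s.
s = t ρ_ice / ρ_m = 1.283 km × 915.1/3310 = 0.355 km.

0.355 km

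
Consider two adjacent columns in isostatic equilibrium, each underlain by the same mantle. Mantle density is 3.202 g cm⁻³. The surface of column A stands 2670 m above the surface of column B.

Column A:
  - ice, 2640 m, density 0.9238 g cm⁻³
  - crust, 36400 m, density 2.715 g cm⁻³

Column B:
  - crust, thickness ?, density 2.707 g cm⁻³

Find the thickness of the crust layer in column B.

30700 m

Take the compensation level at the base of the deeper column (depth z_c below the surface of column A) and equate Σ ρ_i t_i down to z_c; mantle fills any gap and the z_c terms cancel.
Column A: 2640×0.9238 + 36400×2.715 + (z_c − 39040)×3.202
Column B: 2670×0 + x×2.707 + (z_c − 2670 − 0 − x)×3.202
The z_c×3.202 term appears on both sides and cancels. Collect the known terms of each column as K = Σ(ρt)_known − 3.202 × (depth of known layers): K_A = 101264.832 − 3.202×39040 = −23741.248; K_B = 0 − 3.202×(2670 + 0) = −8549.34.
Balance: K_A = K_B − x×(3.202 − 2.707), so x = (K_B − K_A)/(3.202 − 2.707) = 15191.9/0.495 = 30700 m.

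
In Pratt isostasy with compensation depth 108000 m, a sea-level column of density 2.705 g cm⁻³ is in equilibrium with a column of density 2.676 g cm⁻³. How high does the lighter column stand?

ρ_ref D = ρ (D + h) → h = D (ρ_ref − ρ)/ρ.
h = 108000 m × (2.705 − 2.676)/2.676 = 1170 m.

1170 m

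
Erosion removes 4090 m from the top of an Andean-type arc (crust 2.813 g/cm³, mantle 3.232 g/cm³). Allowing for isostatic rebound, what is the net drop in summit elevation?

Rebound u = e ρ_c/ρ_m = 4090 m × 2.813/3.232 = 3560 m.
Net surface drop = e − u = 4090 m − 3560 m = e (ρ_m − ρ_c)/ρ_m = 530 m.

530 m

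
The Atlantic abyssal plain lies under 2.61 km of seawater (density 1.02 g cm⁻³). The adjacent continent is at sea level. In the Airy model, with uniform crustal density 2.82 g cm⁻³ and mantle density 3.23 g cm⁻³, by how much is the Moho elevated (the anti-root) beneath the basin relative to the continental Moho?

11.5 km

Isostatic balance requires: replacing crust with seawater at the top is compensated by replacing crust with mantle at the base: d (ρ_c − ρ_w) = a (ρ_m − ρ_c).
a = d (ρ_c − ρ_w)/(ρ_m − ρ_c) = 2.61 km × 1.8/0.41 = 11.5 km.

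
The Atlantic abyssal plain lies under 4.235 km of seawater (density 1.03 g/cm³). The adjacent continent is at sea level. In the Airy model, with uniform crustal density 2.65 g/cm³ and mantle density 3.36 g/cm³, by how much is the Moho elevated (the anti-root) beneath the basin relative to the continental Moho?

9.66 km

Equating mass per unit area of the two columns: replacing crust with seawater at the top is compensated by replacing crust with mantle at the base: d (ρ_c − ρ_w) = a (ρ_m − ρ_c).
a = d (ρ_c − ρ_w)/(ρ_m − ρ_c) = 4.235 km × 1.62/0.71 = 9.66 km.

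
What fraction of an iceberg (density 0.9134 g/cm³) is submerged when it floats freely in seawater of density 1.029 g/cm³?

Submerged fraction = ρ_obj/ρ_fluid = 0.9134/1.029 = 0.888.

0.888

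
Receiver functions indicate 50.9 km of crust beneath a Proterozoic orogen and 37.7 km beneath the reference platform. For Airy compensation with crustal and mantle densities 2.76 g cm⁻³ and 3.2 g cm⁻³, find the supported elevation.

Excess crust Δ = 50.9 km − 37.7 km = 13.2 km, split between elevation h and root r with h + r = Δ.
Airy balance ρ_c h = (ρ_m − ρ_c) r gives r = h ρ_c/(ρ_m − ρ_c), so h (1 + ρ_c/(ρ_m − ρ_c)) = Δ, i.e. h = Δ (ρ_m − ρ_c)/ρ_m.
h = 13.2 km × 0.44/3.2 = 1.81 km.

1.81 km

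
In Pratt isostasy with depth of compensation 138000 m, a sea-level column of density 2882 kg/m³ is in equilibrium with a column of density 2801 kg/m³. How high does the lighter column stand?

ρ_ref D = ρ (D + h) → h = D (ρ_ref − ρ)/ρ.
h = 138000 m × (2882 − 2801)/2801 = 3990 m.

3990 m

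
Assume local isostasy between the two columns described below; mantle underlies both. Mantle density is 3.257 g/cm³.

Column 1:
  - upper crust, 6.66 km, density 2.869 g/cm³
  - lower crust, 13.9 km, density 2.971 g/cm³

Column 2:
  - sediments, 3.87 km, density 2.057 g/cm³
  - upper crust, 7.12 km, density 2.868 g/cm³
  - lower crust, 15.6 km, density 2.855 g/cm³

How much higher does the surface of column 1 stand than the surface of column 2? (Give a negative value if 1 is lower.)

−2.19 km

For any compensation level in the mantle, the mantle terms cancel and isostasy reduces to e = (Σt_1 − Σt_2) − (Σ(ρt)_1 − Σ(ρt)_2) / ρ_m.
Σt_1 = 20.56 km; Σt_2 = 26.59 km; Σ(ρt)_1 = 60.40444; Σ(ρt)_2 = 72.91875 (in km·g/cm³).
e = (20.56 − 26.59) − (60.40444 − 72.91875) / 3.257 = −2.19 km.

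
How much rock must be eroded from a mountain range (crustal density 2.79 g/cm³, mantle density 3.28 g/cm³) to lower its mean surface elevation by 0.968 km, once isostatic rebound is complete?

Net drop Δ = e − u = e − e ρ_c/ρ_m = e (ρ_m − ρ_c)/ρ_m.
e = Δ ρ_m/(ρ_m − ρ_c) = 0.968 km × 3.28/0.49 = 6.48 km.

6.48 km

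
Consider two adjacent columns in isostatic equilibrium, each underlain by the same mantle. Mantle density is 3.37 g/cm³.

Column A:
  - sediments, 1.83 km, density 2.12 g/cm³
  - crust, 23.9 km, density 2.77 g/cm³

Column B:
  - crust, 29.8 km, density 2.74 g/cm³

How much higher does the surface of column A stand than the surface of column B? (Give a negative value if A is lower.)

For any compensation level in the mantle, the mantle terms cancel and isostasy reduces to e = (Σt_A − Σt_B) − (Σ(ρt)_A − Σ(ρt)_B) / ρ_m.
Σt_A = 25.73 km; Σt_B = 29.8 km; Σ(ρt)_A = 70.0826; Σ(ρt)_B = 81.652 (in km·g/cm³).
e = (25.73 − 29.8) − (70.0826 − 81.652) / 3.37 = −0.637 km.

−0.637 km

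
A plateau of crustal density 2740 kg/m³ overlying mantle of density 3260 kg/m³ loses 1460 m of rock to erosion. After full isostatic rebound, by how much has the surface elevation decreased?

Rebound u = e ρ_c/ρ_m = 1460 m × 2740/3260 = 1227 m.
Net surface drop = e − u = 1460 m − 1227 m = e (ρ_m − ρ_c)/ρ_m = 233 m.

233 m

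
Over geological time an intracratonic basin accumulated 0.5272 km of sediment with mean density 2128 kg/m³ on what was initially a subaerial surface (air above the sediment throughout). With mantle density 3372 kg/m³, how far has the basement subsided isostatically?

0.333 km

Subaerial load: s = t ρ_sed / ρ_m = 0.5272 km × 2128/3372 = 0.333 km.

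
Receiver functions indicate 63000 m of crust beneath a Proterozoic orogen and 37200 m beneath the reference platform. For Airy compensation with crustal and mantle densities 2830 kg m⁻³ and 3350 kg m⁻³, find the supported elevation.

Excess crust Δ = 63000 m − 37200 m = 25800 m, split between elevation h and root r with h + r = Δ.
Airy balance ρ_c h = (ρ_m − ρ_c) r gives r = h ρ_c/(ρ_m − ρ_c), so h (1 + ρ_c/(ρ_m − ρ_c)) = Δ, i.e. h = Δ (ρ_m − ρ_c)/ρ_m.
h = 25800 m × 520/3350 = 4000 m.

4000 m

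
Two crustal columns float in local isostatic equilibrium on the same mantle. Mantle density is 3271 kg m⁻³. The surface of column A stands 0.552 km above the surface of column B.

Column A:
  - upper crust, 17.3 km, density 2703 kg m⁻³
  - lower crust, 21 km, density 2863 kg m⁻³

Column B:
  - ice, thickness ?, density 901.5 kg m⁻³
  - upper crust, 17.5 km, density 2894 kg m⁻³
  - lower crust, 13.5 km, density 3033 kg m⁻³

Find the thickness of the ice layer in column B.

2.86 km

Take the compensation level at the base of the deeper column (depth z_c below the surface of column A) and equate Σ ρ_i t_i down to z_c; mantle fills any gap and the z_c terms cancel.
Column A: 17.3×2703 + 21×2863 + (z_c − 38.3)×3271
Column B: 0.552×0 + x×901.5 + 17.5×2894 + 13.5×3033 + (z_c − 0.552 − 31 − x)×3271
The z_c×3271 term appears on both sides and cancels. Collect the known terms of each column as K = Σ(ρt)_known − 3271 × (depth of known layers): K_A = 106884.9 − 3271×38.3 = −18394.4; K_B = 91590.5 − 3271×(0.552 + 31) = −11616.092.
Balance: K_A = K_B − x×(3271 − 901.5), so x = (K_B − K_A)/(3271 − 901.5) = 6778.31/2369.5 = 2.86 km.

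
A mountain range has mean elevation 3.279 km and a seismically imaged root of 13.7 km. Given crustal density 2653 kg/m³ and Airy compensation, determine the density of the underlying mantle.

3290 kg/m³

Airy balance: ρ_c h = (ρ_m − ρ_c) r → ρ_m = ρ_c (1 + h/r).
ρ_m = 2653 × (1 + 3.279 km/13.7 km) = 3290 kg/m³.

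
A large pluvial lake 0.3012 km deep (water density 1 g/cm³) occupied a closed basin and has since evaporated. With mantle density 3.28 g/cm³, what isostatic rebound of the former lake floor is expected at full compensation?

0.0918 km

u = d ρ_w/ρ_m = 0.3012 km × 1/3.28 = 0.0918 km.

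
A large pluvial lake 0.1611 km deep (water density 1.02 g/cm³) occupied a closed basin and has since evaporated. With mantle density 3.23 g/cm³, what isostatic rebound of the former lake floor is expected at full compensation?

0.0509 km

u = d ρ_w/ρ_m = 0.1611 km × 1.02/3.23 = 0.0509 km.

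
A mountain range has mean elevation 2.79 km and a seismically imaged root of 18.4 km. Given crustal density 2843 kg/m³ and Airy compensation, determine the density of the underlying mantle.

3270 kg/m³

Airy balance: ρ_c h = (ρ_m − ρ_c) r → ρ_m = ρ_c (1 + h/r).
ρ_m = 2843 × (1 + 2.79 km/18.4 km) = 3270 kg/m³.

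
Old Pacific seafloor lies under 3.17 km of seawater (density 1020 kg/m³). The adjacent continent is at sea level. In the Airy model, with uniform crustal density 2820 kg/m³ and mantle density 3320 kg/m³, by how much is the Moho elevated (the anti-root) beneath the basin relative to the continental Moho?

11.4 km

Balancing pressure at the compensation depth: replacing crust with seawater at the top is compensated by replacing crust with mantle at the base: d (ρ_c − ρ_w) = a (ρ_m − ρ_c).
a = d (ρ_c − ρ_w)/(ρ_m − ρ_c) = 3.17 km × 1800/500 = 11.4 km.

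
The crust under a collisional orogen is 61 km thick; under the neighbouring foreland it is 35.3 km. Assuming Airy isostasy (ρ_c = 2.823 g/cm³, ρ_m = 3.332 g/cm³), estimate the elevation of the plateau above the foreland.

Excess crust Δ = 61 km − 35.3 km = 25.7 km, split between elevation h and root r with h + r = Δ.
Airy balance ρ_c h = (ρ_m − ρ_c) r gives r = h ρ_c/(ρ_m − ρ_c), so h (1 + ρ_c/(ρ_m − ρ_c)) = Δ, i.e. h = Δ (ρ_m − ρ_c)/ρ_m.
h = 25.7 km × 0.509/3.332 = 3.93 km.

3.93 km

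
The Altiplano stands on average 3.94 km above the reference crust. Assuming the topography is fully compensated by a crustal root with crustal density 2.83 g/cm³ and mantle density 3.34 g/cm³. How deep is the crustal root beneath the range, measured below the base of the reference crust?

For local isostatic compensation: the weight of the topography is balanced by the buoyancy of the root, ρ_c h = (ρ_m − ρ_c) r.
r = h · ρ_c / (ρ_m − ρ_c) = 3.94 km × 2.83 / (3.34 − 2.83) = 21.9 km.

21.9 km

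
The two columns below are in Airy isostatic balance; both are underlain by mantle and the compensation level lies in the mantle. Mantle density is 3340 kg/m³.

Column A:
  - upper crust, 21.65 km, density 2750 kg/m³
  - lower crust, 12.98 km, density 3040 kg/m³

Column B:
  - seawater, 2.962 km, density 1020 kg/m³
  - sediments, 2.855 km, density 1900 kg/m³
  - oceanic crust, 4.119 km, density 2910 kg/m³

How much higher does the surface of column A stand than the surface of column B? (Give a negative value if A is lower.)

For any compensation level in the mantle, the mantle terms cancel and isostasy reduces to e = (Σt_A − Σt_B) − (Σ(ρt)_A − Σ(ρt)_B) / ρ_m.
Σt_A = 34.63 km; Σt_B = 9.936 km; Σ(ρt)_A = 98996.7; Σ(ρt)_B = 20432.03 (in km·kg/m³).
e = (34.63 − 9.936) − (98996.7 − 20432.03) / 3340 = 1.17 km.

1.17 km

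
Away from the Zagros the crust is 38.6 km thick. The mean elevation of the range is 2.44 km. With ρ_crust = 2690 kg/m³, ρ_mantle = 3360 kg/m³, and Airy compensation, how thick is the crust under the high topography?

Root depth r = h ρ_c / (ρ_m − ρ_c) = 2.44 km × 2690 / 670 = 9.796 km.
Total thickness = T + h + r = 38.6 km + 2.44 km + 9.796 km = 50.8 km.

50.8 km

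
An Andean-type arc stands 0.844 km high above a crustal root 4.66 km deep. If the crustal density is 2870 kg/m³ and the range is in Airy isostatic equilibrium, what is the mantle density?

Airy balance: ρ_c h = (ρ_m − ρ_c) r → ρ_m = ρ_c (1 + h/r).
ρ_m = 2870 × (1 + 0.844 km/4.66 km) = 3390 kg/m³.

3390 kg/m³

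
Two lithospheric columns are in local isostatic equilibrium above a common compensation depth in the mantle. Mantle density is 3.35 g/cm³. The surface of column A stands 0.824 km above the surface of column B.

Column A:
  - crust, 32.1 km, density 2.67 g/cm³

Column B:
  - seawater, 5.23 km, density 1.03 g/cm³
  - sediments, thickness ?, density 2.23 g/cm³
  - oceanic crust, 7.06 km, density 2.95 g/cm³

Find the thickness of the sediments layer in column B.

3.67 km

Take the compensation level at the base of the deeper column (depth z_c below the surface of column A) and equate Σ ρ_i t_i down to z_c; mantle fills any gap and the z_c terms cancel.
Column A: 32.1×2.67 + (z_c − 32.1)×3.35
Column B: 0.824×0 + 5.23×1.03 + x×2.23 + 7.06×2.95 + (z_c − 0.824 − 12.29 − x)×3.35
The z_c×3.35 term appears on both sides and cancels. Collect the known terms of each column as K = Σ(ρt)_known − 3.35 × (depth of known layers): K_A = 85.707 − 3.35×32.1 = −21.828; K_B = 26.2139 − 3.35×(0.824 + 12.29) = −17.718.
Balance: K_A = K_B − x×(3.35 − 2.23), so x = (K_B − K_A)/(3.35 − 2.23) = 4.11/1.12 = 3.67 km.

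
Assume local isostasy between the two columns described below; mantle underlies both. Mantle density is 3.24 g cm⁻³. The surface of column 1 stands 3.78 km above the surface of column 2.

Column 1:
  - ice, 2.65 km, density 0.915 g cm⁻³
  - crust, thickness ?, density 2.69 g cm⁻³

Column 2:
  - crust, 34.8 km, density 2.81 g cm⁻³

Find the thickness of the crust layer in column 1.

Take the compensation level at the base of the deeper column (depth z_c below the surface of column 1) and equate Σ ρ_i t_i down to z_c; mantle fills any gap and the z_c terms cancel.
Column 1: 2.65×0.915 + x×2.69 + (z_c − 2.65 − x)×3.24
Column 2: 3.78×0 + 34.8×2.81 + (z_c − 3.78 − 34.8)×3.24
The z_c×3.24 term appears on both sides and cancels. Collect the known terms of each column as K = Σ(ρt)_known − 3.24 × (depth of known layers): K_1 = 2.42475 − 3.24×2.65 = −6.16125; K_2 = 97.788 − 3.24×(3.78 + 34.8) = −27.2112.
Balance: K_1 − x×(3.24 − 2.69) = K_2, so x = (K_1 − K_2)/(3.24 − 2.69) = 21.0499/0.55 = 38.3 km.

38.3 km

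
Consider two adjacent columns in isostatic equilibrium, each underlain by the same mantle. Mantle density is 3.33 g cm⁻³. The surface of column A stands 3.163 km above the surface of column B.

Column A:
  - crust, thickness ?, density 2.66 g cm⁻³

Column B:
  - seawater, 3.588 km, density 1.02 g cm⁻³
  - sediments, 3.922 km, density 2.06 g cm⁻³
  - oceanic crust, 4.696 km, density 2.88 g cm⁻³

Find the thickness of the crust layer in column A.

Take the compensation level at the base of the deeper column (depth z_c below the surface of column A) and equate Σ ρ_i t_i down to z_c; mantle fills any gap and the z_c terms cancel.
Column A: x×2.66 + (z_c − 0 − x)×3.33
Column B: 3.163×0 + 3.588×1.02 + 3.922×2.06 + 4.696×2.88 + (z_c − 3.163 − 12.206)×3.33
The z_c×3.33 term appears on both sides and cancels. Collect the known terms of each column as K = Σ(ρt)_known − 3.33 × (depth of known layers): K_A = 0 − 3.33×0 = 0; K_B = 25.26356 − 3.33×(3.163 + 12.206) = −25.91521.
Balance: K_A − x×(3.33 − 2.66) = K_B, so x = (K_A − K_B)/(3.33 − 2.66) = 25.9152/0.67 = 38.7 km.

38.7 km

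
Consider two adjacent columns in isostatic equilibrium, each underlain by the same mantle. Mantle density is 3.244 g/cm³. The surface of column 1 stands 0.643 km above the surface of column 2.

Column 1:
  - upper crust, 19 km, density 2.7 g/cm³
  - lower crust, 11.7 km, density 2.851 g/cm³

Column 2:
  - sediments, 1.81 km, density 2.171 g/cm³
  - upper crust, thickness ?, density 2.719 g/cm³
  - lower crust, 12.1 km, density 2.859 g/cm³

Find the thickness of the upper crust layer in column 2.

Take the compensation level at the base of the deeper column (depth z_c below the surface of column 1) and equate Σ ρ_i t_i down to z_c; mantle fills any gap and the z_c terms cancel.
Column 1: 19×2.7 + 11.7×2.851 + (z_c − 30.7)×3.244
Column 2: 0.643×0 + 1.81×2.171 + x×2.719 + 12.1×2.859 + (z_c − 0.643 − 13.91 − x)×3.244
The z_c×3.244 term appears on both sides and cancels. Collect the known terms of each column as K = Σ(ρt)_known − 3.244 × (depth of known layers): K_1 = 84.6567 − 3.244×30.7 = −14.9341; K_2 = 38.52341 − 3.244×(0.643 + 13.91) = −8.686522.
Balance: K_1 = K_2 − x×(3.244 − 2.719), so x = (K_2 − K_1)/(3.244 − 2.719) = 6.24758/0.525 = 11.9 km.

11.9 km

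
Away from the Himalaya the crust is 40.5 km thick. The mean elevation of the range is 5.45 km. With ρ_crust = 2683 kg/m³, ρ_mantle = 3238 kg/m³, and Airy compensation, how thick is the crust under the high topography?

Root depth r = h ρ_c / (ρ_m − ρ_c) = 5.45 km × 2683 / 555 = 26.35 km.
Total thickness = T + h + r = 40.5 km + 5.45 km + 26.35 km = 72.3 km.

72.3 km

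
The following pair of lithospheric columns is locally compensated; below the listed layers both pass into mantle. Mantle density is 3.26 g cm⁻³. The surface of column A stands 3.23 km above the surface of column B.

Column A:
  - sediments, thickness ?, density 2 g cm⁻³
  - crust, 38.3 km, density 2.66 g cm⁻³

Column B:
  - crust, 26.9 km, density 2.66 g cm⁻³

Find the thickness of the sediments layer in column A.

2.93 km

Take the compensation level at the base of the deeper column (depth z_c below the surface of column A) and equate Σ ρ_i t_i down to z_c; mantle fills any gap and the z_c terms cancel.
Column A: x×2 + 38.3×2.66 + (z_c − 38.3 − x)×3.26
Column B: 3.23×0 + 26.9×2.66 + (z_c − 3.23 − 26.9)×3.26
The z_c×3.26 term appears on both sides and cancels. Collect the known terms of each column as K = Σ(ρt)_known − 3.26 × (depth of known layers): K_A = 101.878 − 3.26×38.3 = −22.98; K_B = 71.554 − 3.26×(3.23 + 26.9) = −26.6698.
Balance: K_A − x×(3.26 − 2) = K_B, so x = (K_A − K_B)/(3.26 − 2) = 3.6898/1.26 = 2.93 km.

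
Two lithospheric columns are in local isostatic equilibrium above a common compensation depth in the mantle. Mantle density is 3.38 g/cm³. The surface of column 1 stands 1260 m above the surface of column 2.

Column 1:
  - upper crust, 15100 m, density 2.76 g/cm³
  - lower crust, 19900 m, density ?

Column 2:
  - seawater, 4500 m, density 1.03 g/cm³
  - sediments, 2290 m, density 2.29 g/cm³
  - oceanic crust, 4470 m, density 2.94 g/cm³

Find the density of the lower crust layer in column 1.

Take the compensation level at the base of the deeper column (depth z_c below the surface of column 1) and equate Σ ρ_i t_i down to z_c; mantle fills any gap and the z_c terms cancel.
Column 1: 15100×2.76 + 19900×ρ + (z_c − 35000)×3.38
Column 2: 1260×0 + 4500×1.03 + 2290×2.29 + 4470×2.94 + (z_c − 1260 − 11260)×3.38
The z_c×3.38 term appears on both sides and cancels. Collect the known terms of each column as K = Σ(ρt)_known − 3.38 × (depth of known layers): K_1 = 41676 − 3.38×35000 = −76624; K_2 = 23020.9 − 3.38×(1260 + 11260) = −19296.7.
Balance: K_1 + 19900×ρ = K_2, so ρ = (K_2 − K_1)/19900 = 57327.3/19900 = 2.88 g/cm³.

2.88 g/cm³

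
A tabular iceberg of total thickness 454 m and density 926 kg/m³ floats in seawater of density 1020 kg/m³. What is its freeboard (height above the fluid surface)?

41.8 m

Floating equilibrium: submerged depth d = t ρ_obj/ρ_fluid = 454 m × 926/1020 = 412.2 m.
Freeboard = t − d = 454 m − 412.2 m = 41.8 m.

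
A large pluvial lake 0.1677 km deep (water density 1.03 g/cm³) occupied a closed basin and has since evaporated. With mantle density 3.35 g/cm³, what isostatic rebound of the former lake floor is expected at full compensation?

0.0516 km

u = d ρ_w/ρ_m = 0.1677 km × 1.03/3.35 = 0.0516 km.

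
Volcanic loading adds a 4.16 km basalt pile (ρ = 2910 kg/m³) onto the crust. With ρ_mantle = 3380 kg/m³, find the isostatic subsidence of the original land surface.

3.58 km

Subaerial loading: s = t ρ_load / ρ_m.
s = 4.16 km × 2910/3380 = 3.58 km.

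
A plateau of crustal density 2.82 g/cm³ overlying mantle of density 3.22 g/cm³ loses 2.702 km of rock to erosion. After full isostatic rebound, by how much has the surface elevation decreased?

0.336 km

Rebound u = e ρ_c/ρ_m = 2.702 km × 2.82/3.22 = 2.366 km.
Net surface drop = e − u = 2.702 km − 2.366 km = e (ρ_m − ρ_c)/ρ_m = 0.336 km.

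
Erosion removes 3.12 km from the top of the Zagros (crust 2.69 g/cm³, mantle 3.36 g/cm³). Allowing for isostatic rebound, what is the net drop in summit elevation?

0.622 km

Rebound u = e ρ_c/ρ_m = 3.12 km × 2.69/3.36 = 2.498 km.
Net surface drop = e − u = 3.12 km − 2.498 km = e (ρ_m − ρ_c)/ρ_m = 0.622 km.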